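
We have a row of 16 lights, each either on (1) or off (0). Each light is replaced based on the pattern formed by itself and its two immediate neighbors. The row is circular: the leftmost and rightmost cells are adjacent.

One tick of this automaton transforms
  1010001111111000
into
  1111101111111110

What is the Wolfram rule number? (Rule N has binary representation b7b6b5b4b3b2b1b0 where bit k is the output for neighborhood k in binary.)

253

position 7: 111 → 1  (bit 7 = 1)
position 12: 110 → 1  (bit 6 = 1)
position 1: 101 → 1  (bit 5 = 1)
position 3: 100 → 1  (bit 4 = 1)
position 6: 011 → 1  (bit 3 = 1)
position 0: 010 → 1  (bit 2 = 1)
position 5: 001 → 0  (bit 1 = 0)
position 4: 000 → 1  (bit 0 = 1)
bits b7..b0 = 11111101 = 253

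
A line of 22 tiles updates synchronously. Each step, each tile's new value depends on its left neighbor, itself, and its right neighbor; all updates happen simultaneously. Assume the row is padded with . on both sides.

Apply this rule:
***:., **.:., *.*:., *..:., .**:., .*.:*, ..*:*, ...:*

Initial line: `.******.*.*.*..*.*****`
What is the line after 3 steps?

step 1: *.......*.*.*.**......
step 2: *.*******.*.*....*****
step 3: *.........*.*.***.....

*.........*.*.***.....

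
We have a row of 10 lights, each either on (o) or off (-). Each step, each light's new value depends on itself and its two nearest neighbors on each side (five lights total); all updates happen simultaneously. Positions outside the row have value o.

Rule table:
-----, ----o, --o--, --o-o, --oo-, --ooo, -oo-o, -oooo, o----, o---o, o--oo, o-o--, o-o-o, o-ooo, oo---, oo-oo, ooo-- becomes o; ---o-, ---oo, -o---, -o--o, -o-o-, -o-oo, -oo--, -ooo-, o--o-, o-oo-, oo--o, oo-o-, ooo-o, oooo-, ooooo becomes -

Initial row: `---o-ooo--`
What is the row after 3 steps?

oo-o-o-o-o
---o-o-o-o
oo-o-o-o-o

oo-o-o-o-o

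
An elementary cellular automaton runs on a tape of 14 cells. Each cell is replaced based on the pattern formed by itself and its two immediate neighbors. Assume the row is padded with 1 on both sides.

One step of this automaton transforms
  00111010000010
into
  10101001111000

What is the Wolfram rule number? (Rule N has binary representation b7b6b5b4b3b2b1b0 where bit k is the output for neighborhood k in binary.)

89

position 3: 111 → 0  (bit 7 = 0)
position 4: 110 → 1  (bit 6 = 1)
position 5: 101 → 0  (bit 5 = 0)
position 0: 100 → 1  (bit 4 = 1)
position 2: 011 → 1  (bit 3 = 1)
position 6: 010 → 0  (bit 2 = 0)
position 1: 001 → 0  (bit 1 = 0)
position 8: 000 → 1  (bit 0 = 1)
bits b7..b0 = 01011001 = 89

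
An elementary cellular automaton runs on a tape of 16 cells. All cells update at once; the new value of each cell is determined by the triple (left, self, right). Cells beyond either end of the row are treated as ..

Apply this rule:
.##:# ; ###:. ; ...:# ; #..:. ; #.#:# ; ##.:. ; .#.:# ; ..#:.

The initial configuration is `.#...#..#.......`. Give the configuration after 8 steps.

.#.#.#..#.######
.#####..###.....
.#......#...####
.#.####.#.#.#...
.###...######.##
.#...#.#.....##.
.#.#.###.###.#..
.#####..##..##.#

.#####..##..##.#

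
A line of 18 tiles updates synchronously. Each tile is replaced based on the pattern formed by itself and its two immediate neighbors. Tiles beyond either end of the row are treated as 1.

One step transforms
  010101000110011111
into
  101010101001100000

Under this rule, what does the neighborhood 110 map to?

0

At position 10 the neighborhood is 110; the next row has 0 there.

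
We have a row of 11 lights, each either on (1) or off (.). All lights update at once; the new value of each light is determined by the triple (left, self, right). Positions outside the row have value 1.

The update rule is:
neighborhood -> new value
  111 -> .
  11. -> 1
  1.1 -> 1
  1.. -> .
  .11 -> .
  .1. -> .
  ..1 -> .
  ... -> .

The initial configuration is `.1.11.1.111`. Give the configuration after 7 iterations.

1.11.......

iteration 1: 1.1.11.1...
iteration 2: 11.1.11....
iteration 3: .11.1.1....
iteration 4: 1.11.1.....
iteration 5: 11.11......
iteration 6: .11.1......
iteration 7: 1.11.......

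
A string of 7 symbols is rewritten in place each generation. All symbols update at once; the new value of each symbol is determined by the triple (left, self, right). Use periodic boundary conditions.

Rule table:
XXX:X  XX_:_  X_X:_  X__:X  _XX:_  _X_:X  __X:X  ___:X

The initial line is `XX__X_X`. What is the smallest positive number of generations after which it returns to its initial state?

X_XXX__
X__X_XX
_XXX__X
__X_XXX
XXX__X_
_X_XXX_
XX__X_X

7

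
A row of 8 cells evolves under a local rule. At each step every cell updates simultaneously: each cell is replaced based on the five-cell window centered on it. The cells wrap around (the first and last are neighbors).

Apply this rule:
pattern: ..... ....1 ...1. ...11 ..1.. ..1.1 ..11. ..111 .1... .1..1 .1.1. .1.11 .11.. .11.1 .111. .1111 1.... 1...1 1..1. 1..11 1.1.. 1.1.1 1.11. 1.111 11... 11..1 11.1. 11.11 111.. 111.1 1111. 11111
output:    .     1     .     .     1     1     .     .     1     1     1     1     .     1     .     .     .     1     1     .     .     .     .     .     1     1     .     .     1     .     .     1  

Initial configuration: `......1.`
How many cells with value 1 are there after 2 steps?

4

....1.11
1.1.11..
count of 1: 4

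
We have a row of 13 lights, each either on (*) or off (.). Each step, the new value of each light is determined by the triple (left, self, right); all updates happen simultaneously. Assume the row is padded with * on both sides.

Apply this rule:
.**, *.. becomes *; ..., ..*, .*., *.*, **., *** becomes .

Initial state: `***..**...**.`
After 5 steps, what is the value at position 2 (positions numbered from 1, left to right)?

.

...*.*.*..*..
*.......*..*.
.*.......*...
..*.......*..
*..*.......*.
position 2 holds .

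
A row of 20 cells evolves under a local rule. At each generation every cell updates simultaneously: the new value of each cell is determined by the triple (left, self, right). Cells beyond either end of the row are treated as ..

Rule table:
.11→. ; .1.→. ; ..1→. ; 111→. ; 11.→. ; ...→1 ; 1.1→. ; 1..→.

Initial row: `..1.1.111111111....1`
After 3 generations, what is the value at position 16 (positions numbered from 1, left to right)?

1...............11..
..1111111111111....1
1...............11..
position 16 holds .

.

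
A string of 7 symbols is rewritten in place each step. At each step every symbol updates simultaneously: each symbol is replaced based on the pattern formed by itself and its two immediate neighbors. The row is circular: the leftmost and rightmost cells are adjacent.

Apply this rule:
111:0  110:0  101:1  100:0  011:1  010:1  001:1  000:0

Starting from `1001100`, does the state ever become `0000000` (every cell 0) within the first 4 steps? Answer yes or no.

1011001
0110011
1100110
1001101
step 4 is 1001101, still not uniform 0

no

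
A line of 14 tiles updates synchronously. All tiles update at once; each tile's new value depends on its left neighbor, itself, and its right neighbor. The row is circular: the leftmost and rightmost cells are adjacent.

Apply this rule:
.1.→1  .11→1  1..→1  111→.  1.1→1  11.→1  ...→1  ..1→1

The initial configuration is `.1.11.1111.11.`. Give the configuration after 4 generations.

......1111....

1111111..11111
......1111....
1111111..11111  (repeats generation 1; period 2)
generation 4: ......1111....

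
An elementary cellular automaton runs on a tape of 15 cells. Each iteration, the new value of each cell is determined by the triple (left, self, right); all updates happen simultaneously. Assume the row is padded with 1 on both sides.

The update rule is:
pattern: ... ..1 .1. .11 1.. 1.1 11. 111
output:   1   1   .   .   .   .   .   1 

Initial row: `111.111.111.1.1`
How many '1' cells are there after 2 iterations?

9

11...1...1.....
1..11..11..1111
count of 1: 9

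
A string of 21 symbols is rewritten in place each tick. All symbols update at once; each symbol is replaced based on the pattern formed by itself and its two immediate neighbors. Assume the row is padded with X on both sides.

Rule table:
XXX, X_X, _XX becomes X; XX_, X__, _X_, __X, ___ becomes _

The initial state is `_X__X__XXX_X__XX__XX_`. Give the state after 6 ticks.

tick 1: X______XX_X___X___X_X
tick 2: _______X_X_________XX
tick 3: ________X__________XX
tick 4: ___________________XX
tick 5: ___________________XX  (fixed point — unchanged through tick 6)

___________________XX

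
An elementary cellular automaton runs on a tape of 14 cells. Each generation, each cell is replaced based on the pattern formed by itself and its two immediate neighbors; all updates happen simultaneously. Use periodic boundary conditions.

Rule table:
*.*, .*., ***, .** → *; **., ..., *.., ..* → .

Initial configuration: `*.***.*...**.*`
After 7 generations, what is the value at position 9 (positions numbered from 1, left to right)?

.***.**...*.**
***.**....***.
**.**.....**.*
*.**......*.**
.**.......****
**........***.
*.........**.*
position 9 holds .

.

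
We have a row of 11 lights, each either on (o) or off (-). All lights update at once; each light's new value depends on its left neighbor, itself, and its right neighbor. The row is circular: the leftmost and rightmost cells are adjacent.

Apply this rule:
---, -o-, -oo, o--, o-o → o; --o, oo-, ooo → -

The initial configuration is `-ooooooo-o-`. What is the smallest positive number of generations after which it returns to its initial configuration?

-o------ooo
ooooooo-o--
o------ooo-
oooooo-o--o
------ooo-o
ooooo-o--oo
-----ooo-o-
oooo-o--ooo
----ooo-o--
ooo-o--oooo
---ooo-o---
oo-o--ooooo
--ooo-o----
o-o--oooooo
-ooo-o-----
-o--ooooooo
ooo-o------
o--ooooooo-
oo-o------o
--ooooooo-o
o-o------oo
-ooooooo-o-

22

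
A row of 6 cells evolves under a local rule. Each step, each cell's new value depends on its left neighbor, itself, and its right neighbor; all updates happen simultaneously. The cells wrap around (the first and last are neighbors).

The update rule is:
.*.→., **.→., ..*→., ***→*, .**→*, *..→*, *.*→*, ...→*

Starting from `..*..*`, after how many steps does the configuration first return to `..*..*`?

*..*..
.*..*.
..*..*

3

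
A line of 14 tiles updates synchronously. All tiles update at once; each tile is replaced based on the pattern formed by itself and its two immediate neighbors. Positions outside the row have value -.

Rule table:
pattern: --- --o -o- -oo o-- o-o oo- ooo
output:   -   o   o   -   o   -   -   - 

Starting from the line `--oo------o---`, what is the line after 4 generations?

-o--o----ooo--
oooooo--o---o-
------oooo-ooo
-----o--------

-----o--------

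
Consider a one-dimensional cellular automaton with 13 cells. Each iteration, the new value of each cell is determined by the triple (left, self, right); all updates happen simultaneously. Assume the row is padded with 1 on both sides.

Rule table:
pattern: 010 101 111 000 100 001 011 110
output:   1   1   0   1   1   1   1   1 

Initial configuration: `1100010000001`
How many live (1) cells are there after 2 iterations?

0111111111111
1100000000000
count of 1: 2

2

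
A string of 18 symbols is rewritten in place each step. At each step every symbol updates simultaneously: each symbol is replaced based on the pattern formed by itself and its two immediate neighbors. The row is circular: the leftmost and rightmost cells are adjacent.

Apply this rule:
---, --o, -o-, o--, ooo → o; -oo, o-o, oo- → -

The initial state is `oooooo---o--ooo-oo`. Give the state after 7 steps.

oo-ooooooooooo-ooo

ooooo-oooooo-o---o
oooo---oooo--oooo-
-oo-ooo-oo-oo-oo--
o----o----------oo
-ooooooooooooooo-o
--ooooooooooooo--o
oo-ooooooooooo-ooo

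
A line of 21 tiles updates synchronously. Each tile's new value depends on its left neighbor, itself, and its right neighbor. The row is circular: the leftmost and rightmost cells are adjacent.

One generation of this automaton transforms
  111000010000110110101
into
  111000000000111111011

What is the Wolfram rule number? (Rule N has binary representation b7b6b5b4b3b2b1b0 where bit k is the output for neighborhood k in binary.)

position 0: 111 → 1  (bit 7 = 1)
position 2: 110 → 1  (bit 6 = 1)
position 14: 101 → 1  (bit 5 = 1)
position 3: 100 → 0  (bit 4 = 0)
position 12: 011 → 1  (bit 3 = 1)
position 7: 010 → 0  (bit 2 = 0)
position 6: 001 → 0  (bit 1 = 0)
position 4: 000 → 0  (bit 0 = 0)
bits b7..b0 = 11101000 = 232

232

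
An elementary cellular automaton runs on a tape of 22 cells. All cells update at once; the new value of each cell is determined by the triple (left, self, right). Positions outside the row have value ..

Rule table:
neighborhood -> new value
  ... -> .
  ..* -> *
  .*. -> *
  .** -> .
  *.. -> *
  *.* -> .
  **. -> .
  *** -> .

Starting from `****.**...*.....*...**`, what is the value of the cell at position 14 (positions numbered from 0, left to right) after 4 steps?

.

.......*.***...***.*..
......**....*.*....**.
.....*..*..**.**..*..*
....*******.....******
position 14 holds .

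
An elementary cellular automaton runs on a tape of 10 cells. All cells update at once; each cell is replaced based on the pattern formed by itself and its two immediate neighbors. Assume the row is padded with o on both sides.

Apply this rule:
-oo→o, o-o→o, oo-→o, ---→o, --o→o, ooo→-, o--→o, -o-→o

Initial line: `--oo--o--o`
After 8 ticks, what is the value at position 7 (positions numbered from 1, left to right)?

-

tick 1: oooooooooo
tick 2: ----------
tick 3: oooooooooo  (repeats tick 1; period 2)
tick 8: ----------
position 7 holds -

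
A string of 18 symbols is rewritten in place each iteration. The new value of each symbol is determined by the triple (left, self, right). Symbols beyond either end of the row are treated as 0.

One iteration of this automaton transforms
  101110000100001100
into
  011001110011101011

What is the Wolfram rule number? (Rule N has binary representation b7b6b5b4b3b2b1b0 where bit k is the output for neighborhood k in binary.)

57

position 3: 111 → 0  (bit 7 = 0)
position 4: 110 → 0  (bit 6 = 0)
position 1: 101 → 1  (bit 5 = 1)
position 5: 100 → 1  (bit 4 = 1)
position 2: 011 → 1  (bit 3 = 1)
position 0: 010 → 0  (bit 2 = 0)
position 8: 001 → 0  (bit 1 = 0)
position 6: 000 → 1  (bit 0 = 1)
bits b7..b0 = 00111001 = 57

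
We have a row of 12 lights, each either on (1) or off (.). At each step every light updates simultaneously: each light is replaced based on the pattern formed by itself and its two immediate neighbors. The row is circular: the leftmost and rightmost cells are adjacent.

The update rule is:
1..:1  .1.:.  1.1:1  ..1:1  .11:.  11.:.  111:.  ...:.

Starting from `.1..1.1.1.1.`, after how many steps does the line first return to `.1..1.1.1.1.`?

step 1: 1.11.1.1.1.1
step 2: .1..1.1.1.1.

2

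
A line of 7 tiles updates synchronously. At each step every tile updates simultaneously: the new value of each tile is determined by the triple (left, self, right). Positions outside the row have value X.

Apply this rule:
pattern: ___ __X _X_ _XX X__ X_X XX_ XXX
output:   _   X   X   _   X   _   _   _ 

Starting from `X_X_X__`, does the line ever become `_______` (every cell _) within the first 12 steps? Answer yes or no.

__X_XXX
XXX____
___X__X
X_XXXX_
_______
all cells are _ at step 5

yes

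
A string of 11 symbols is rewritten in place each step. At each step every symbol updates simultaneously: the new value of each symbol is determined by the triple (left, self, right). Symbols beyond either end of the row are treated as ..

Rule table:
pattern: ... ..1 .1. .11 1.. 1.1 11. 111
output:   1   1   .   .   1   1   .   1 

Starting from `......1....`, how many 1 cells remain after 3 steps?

step 1: 111111.1111
step 2: .1111.1.11.
step 3: 1.11.1.1..1
count of 1: 6

6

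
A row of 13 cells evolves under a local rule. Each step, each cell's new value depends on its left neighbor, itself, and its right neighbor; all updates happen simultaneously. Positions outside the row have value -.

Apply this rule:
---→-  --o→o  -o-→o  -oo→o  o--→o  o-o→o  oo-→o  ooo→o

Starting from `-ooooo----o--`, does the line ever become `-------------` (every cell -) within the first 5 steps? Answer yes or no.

ooooooo--ooo-
ooooooooooooo
ooooooooooooo  (fixed point — unchanged through step 5)
step 5 is ooooooooooooo, still not uniform -

no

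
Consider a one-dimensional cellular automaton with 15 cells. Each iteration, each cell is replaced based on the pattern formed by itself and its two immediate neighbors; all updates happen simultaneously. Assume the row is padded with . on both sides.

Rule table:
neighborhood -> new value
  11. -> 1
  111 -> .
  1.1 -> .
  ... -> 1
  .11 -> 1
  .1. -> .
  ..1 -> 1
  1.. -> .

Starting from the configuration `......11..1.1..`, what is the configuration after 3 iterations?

iteration 1: 11111111.1....1
iteration 2: 1......1...111.
iteration 3: ..11111..111.1.

..11111..111.1.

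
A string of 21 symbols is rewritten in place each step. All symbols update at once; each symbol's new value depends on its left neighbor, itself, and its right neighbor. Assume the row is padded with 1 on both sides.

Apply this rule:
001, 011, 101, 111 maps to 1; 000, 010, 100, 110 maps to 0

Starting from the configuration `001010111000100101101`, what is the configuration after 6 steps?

010101110001001011011
101011100010010110111
010111000100101101111
101110001001011011111
011100010010110111111
111000100101101111111

111000100101101111111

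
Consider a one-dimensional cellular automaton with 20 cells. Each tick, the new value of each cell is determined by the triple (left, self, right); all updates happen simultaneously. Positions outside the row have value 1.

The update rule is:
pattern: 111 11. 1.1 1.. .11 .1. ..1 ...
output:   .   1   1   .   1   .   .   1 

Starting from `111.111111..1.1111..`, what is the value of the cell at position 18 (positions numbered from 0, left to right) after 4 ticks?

1

..111....1...11..1..
..1.1.11...1.11.....
...1.111.1..111.111.
.1..11.11...1.111.11
position 18 holds 1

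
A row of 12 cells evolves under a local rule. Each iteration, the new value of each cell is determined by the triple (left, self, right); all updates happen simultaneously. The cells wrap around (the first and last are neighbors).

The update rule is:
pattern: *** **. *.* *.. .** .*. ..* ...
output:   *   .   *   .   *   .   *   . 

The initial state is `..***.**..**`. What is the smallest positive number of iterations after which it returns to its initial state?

12

iteration 1: .***.**..**.
iteration 2: ***.**..**..
iteration 3: **.**..**..*
iteration 4: *.**..**..**
iteration 5: .**..**..***
iteration 6: **..**..***.
iteration 7: *..**..***.*
iteration 8: ..**..***.**
iteration 9: .**..***.**.
iteration 10: **..***.**..
iteration 11: *..***.**..*
iteration 12: ..***.**..**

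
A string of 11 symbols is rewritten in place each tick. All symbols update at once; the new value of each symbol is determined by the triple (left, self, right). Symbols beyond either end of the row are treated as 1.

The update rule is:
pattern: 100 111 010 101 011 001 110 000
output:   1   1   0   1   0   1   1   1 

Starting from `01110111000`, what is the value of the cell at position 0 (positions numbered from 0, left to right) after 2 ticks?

10111011111
11011101111
position 0 holds 1

1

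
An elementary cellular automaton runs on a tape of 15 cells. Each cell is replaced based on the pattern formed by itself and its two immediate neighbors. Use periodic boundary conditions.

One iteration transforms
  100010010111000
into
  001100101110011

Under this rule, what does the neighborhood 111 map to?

At position 10 the neighborhood is 111; the next row has 1 there.

1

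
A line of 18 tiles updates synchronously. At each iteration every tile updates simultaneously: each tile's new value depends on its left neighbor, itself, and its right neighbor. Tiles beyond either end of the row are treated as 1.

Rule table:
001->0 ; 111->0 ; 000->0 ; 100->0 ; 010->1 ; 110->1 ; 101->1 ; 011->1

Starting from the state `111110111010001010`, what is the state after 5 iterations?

000011101110001111
000010111010001000
000011101110001000
000010111010001000  (repeats iteration 2; period 2)
iteration 5: 000011101110001000

000011101110001000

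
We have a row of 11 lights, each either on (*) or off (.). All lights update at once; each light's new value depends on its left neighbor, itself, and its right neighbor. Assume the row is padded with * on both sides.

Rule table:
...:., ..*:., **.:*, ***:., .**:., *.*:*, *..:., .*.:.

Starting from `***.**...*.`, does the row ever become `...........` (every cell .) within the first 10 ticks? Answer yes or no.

yes

tick 1: ..**.*....*
tick 2: ...**......
tick 3: ....*......
tick 4: ...........
all cells are . at tick 4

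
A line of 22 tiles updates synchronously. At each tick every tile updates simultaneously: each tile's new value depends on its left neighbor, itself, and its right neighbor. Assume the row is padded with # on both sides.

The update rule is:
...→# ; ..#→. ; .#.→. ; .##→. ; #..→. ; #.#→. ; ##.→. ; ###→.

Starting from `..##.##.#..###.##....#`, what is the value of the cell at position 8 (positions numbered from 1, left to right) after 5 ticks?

..................##..
.################.....
..................###.
.################.....  (repeats tick 2; period 2)
tick 5: ..................###.
position 8 holds .

.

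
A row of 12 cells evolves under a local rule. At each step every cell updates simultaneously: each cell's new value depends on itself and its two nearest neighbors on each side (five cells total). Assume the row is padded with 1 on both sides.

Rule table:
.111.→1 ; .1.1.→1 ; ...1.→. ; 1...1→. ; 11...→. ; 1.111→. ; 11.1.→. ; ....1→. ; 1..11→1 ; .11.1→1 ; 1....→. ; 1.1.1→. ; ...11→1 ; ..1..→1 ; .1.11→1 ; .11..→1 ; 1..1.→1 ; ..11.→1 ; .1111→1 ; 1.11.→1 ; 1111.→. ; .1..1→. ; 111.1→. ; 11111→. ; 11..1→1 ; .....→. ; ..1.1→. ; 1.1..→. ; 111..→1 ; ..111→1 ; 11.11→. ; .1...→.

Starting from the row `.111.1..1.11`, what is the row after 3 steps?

step 1: ..1....1.1.1
step 2: 111.....1.1.
step 3: ..1......1.1

..1......1.1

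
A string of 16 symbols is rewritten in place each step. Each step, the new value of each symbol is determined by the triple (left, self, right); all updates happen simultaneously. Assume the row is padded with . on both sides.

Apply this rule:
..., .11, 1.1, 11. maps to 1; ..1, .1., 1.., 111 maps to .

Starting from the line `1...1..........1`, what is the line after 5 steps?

..11111......111

..1...11111111..
1...1.1......1.1
..1..1..1111..1.
1.......1..1....
..11111......111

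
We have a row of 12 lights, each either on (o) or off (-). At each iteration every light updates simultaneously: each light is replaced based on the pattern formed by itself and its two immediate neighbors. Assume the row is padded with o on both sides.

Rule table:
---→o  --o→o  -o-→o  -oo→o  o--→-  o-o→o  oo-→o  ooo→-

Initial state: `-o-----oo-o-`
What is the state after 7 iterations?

iteration 1: oo-ooooooooo
iteration 2: -ooo--------
iteration 3: oo-o-ooooooo
iteration 4: -ooooo------
iteration 5: oo---o-ooooo
iteration 6: -o-ooooo----
iteration 7: oooo---o-ooo

oooo---o-ooo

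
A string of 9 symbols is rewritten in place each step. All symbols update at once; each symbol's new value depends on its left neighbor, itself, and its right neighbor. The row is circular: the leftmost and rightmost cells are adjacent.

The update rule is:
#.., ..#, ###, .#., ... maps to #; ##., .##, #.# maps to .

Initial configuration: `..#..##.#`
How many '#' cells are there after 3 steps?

3

#####...#
####.###.
.##...#..
count of #: 3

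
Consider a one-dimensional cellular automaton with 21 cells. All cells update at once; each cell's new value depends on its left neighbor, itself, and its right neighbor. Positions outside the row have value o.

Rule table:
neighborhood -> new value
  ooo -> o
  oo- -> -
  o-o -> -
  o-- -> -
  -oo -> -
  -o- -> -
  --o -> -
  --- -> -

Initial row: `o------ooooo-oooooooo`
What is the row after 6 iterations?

iteration 1: --------ooo---ooooooo
iteration 2: ---------o-----oooooo
iteration 3: ----------------ooooo
iteration 4: -----------------oooo
iteration 5: ------------------ooo
iteration 6: -------------------oo

-------------------oo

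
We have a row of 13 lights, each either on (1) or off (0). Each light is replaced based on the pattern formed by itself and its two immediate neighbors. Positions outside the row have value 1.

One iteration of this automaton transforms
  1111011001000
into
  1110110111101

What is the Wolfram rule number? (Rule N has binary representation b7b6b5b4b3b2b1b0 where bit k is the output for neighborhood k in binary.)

190

position 0: 111 → 1  (bit 7 = 1)
position 3: 110 → 0  (bit 6 = 0)
position 4: 101 → 1  (bit 5 = 1)
position 7: 100 → 1  (bit 4 = 1)
position 5: 011 → 1  (bit 3 = 1)
position 9: 010 → 1  (bit 2 = 1)
position 8: 001 → 1  (bit 1 = 1)
position 11: 000 → 0  (bit 0 = 0)
bits b7..b0 = 10111110 = 190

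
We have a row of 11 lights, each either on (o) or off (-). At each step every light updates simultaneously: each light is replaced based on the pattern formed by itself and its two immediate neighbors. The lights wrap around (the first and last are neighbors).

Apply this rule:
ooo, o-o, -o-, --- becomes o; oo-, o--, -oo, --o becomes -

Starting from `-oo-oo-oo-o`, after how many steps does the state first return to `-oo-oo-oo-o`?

31

o--o--o--oo
---o--o---o
-o-o--o-o-o
oooo--ooooo
ooo----oooo
oo--oo--ooo
o--------oo
--oooooo--o
---oooo---o
-o--oo--o-o
oo------ooo
o--oooo--oo
----oo----o
-oo----oo-o
o---oo---oo
--o----o--o
--o-oo-o--o
--oo--oo--o
----------o
-oooooooo-o
o-oooooo-oo
-o-oooo-o-o
ooo-oo-oooo
oo-o--o-ooo
o-oo--oo-oo
-o------o-o
oo-oooo-ooo
o-o-oo-o-oo
-ooo--ooo-o
o-o----o-oo
-oo-oo-oo-o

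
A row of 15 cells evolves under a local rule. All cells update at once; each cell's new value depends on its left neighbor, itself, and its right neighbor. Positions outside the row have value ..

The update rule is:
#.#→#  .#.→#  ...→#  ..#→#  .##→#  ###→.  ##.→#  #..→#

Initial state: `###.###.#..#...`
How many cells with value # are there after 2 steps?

7

#.###.#########
###.###.......#
count of #: 7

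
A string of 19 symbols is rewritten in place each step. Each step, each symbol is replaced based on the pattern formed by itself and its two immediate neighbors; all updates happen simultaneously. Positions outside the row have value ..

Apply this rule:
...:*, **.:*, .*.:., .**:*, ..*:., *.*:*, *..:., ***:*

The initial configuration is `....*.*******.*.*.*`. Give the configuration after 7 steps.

***..*********.*.*.
***..**********.*..
***..***********..*
***..***********...
***..***********.**
***..**************
***..**************

***..**************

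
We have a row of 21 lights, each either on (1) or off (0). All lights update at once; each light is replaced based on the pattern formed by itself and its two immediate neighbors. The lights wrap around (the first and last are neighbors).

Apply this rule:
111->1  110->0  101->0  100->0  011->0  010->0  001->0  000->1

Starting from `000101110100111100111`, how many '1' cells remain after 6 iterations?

010000100000011000010
000110001111000011000
110000100110011000011
100110000000000011001
000000111111111000000
111110011111110011111
count of 1: 17

17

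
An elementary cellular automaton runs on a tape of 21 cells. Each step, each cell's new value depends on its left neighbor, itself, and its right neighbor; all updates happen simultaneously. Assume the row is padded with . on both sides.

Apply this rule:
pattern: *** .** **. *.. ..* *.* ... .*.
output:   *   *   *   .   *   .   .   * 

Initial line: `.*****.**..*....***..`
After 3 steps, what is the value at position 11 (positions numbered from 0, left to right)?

*

step 1: ******.**.**...****..
step 2: ******.**.**..*****..
step 3: ******.**.**.******..
position 11 holds *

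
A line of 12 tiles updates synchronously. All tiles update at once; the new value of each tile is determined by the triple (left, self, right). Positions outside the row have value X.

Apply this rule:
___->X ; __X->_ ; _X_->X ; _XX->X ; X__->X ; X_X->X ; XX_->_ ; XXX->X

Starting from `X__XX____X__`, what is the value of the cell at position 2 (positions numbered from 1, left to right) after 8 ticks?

tick 1: _X_X_XXX_XX_
tick 2: XXXXXXX_XX_X
tick 3: XXXXXX_XX_XX
tick 4: XXXXX_XX_XXX
tick 5: XXXX_XX_XXXX
tick 6: XXX_XX_XXXXX
tick 7: XX_XX_XXXXXX
tick 8: X_XX_XXXXXXX
position 2 holds _

_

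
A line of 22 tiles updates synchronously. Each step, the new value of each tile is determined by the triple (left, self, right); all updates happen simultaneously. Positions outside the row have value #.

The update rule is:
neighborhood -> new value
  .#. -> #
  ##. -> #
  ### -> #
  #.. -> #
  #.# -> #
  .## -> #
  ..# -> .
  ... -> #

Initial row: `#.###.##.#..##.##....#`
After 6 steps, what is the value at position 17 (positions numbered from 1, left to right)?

###########.########.#
######################
######################  (fixed point — unchanged through step 6)
position 17 holds #

#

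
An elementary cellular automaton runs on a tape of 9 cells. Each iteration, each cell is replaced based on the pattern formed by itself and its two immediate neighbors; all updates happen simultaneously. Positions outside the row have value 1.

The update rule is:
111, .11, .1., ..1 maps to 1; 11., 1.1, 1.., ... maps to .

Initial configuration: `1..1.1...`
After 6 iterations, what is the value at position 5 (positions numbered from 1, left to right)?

.

..11.1..1
.11..1.11
.1..11.11
.1.11..11
.1.1..111
.1.1.1111
position 5 holds .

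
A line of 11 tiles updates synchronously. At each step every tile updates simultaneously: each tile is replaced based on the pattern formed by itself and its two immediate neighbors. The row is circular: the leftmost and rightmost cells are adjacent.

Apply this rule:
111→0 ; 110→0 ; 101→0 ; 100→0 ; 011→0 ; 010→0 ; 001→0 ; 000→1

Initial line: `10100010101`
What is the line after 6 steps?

11100011111

00001000000
11100011111
00001000000  (repeats step 1; period 2)
step 6: 11100011111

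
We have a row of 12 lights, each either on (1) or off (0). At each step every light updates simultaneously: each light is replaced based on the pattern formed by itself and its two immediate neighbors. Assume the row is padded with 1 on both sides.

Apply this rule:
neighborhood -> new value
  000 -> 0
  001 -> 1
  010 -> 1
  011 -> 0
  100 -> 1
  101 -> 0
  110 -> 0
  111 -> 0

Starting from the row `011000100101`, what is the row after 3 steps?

000101111100
101100000011
000010000100

000010000100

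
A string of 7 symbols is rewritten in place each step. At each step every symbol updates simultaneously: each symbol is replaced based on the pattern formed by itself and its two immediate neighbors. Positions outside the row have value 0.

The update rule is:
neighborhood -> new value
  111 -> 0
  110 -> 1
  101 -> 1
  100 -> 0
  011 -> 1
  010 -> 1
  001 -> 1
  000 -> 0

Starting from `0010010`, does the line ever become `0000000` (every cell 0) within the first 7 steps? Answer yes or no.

0110110
1111110
1000010
1000110
1001110
1011010
1111110
step 7 is 1111110, still not uniform 0

no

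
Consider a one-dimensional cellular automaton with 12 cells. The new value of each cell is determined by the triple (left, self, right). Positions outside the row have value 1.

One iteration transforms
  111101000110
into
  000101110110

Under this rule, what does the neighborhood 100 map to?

At position 6 the neighborhood is 100; the next row has 1 there.

1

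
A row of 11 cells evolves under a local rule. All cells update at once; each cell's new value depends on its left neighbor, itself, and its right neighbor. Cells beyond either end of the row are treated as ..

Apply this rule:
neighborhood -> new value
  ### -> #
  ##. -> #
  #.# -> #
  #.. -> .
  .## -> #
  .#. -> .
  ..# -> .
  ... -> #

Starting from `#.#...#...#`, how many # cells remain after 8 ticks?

10

.#..#...#..
......#...#
#####...#..
#####.#...#
######..#..
######....#
######.##..
#########.#
count of #: 10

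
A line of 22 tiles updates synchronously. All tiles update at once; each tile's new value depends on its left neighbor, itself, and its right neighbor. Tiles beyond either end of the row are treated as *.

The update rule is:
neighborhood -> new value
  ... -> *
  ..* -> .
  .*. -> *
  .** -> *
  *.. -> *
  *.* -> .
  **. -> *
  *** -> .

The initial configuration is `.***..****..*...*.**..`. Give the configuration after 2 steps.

.*.**.*..**.***.*.***.
.*.**.**.**.*.*.*.*.*.

.*.**.**.**.*.*.*.*.*.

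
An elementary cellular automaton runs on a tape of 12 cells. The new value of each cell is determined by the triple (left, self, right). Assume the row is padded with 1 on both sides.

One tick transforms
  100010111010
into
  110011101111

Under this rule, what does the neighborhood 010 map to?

1

At position 4 the neighborhood is 010; the next row has 1 there.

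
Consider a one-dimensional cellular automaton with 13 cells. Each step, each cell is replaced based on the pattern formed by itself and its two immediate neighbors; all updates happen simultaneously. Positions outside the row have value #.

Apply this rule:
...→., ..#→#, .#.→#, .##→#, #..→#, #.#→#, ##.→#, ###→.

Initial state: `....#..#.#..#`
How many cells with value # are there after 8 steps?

step 1: #..##########
step 2: ####.........
step 3: ...##.......#
step 4: #.####.....##
step 5: ###..##...##.
step 6: ..######.####
step 7: ###....###...
step 8: ..##..##.##.#
count of #: 7

7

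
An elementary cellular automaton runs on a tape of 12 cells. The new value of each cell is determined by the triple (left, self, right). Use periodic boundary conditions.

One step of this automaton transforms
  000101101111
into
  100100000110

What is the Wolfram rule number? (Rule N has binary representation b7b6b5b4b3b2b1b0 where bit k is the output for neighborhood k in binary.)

position 9: 111 → 1  (bit 7 = 1)
position 6: 110 → 0  (bit 6 = 0)
position 4: 101 → 0  (bit 5 = 0)
position 0: 100 → 1  (bit 4 = 1)
position 5: 011 → 0  (bit 3 = 0)
position 3: 010 → 1  (bit 2 = 1)
position 2: 001 → 0  (bit 1 = 0)
position 1: 000 → 0  (bit 0 = 0)
bits b7..b0 = 10010100 = 148

148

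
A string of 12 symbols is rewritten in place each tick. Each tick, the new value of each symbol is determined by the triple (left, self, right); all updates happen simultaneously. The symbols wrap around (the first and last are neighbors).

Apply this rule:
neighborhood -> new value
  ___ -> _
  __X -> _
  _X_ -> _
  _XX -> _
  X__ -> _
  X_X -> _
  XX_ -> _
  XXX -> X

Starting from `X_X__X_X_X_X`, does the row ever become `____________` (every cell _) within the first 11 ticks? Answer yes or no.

yes

tick 1: ____________
all cells are _ at tick 1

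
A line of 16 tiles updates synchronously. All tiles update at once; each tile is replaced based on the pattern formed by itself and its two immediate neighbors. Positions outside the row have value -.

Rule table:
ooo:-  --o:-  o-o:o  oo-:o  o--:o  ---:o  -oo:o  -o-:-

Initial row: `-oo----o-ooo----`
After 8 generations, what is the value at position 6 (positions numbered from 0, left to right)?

o

-ooooo--oo-ooooo
-o---oo-oooo---o
--oo-oooo--ooo--
o-oooo--oo-o-ooo
-oo--oo-ooo-oo-o
-ooo-oooo-ooooo-
-o-ooo--ooo---oo
--oo-oo-o-ooo-oo
position 6 holds o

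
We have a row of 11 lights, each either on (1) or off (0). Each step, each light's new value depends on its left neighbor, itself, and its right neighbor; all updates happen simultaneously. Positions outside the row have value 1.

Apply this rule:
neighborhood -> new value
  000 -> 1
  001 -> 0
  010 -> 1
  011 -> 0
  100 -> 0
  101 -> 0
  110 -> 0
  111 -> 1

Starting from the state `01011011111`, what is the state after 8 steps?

step 1: 01000001111
step 2: 01011100111
step 3: 01001000011
step 4: 01001011001
step 5: 01001000000
step 6: 01001011110
step 7: 01001001100
step 8: 01001000000

01001000000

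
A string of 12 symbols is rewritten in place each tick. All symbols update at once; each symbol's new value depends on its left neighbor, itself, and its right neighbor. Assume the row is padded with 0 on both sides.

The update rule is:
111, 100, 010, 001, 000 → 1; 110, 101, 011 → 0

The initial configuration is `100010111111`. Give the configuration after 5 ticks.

100111111110

tick 1: 111110011110
tick 2: 011101101101
tick 3: 101000000001
tick 4: 101111111111
tick 5: 100111111110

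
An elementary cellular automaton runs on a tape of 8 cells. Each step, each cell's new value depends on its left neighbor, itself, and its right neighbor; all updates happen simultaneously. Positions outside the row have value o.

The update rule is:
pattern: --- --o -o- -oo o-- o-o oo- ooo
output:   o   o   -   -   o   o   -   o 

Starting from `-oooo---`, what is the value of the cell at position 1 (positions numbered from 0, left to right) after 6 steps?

o-oo-ooo
-o--o-oo
o-oo-o-o
-o--o-o-
o-oo-o-o  (repeats step 3; period 2)
step 6: -o--o-o-
position 1 holds o

o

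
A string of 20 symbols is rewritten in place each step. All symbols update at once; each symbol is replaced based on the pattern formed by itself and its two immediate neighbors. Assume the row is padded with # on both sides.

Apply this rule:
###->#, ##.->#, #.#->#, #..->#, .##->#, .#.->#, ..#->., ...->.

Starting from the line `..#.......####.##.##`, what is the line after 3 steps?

#.##......##########
#####.....##########
######....##########

######....##########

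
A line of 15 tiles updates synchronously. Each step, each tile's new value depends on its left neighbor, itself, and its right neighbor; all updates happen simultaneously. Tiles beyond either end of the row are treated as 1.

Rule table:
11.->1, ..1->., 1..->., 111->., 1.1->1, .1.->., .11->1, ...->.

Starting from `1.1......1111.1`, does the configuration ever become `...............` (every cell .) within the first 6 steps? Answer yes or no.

step 1: 11.......1..111
step 2: .1..........1..
step 3: 1..............
step 4: 1..............  (fixed point — unchanged through step 6)
step 6 is 1.............., still not uniform .

no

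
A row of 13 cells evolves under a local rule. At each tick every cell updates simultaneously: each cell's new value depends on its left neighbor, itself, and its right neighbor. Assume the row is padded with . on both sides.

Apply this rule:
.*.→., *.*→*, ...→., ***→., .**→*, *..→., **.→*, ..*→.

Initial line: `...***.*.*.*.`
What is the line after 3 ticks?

tick 1: ...*.**.*.*..
tick 2: ....****.*...
tick 3: ....*..**....

....*..**....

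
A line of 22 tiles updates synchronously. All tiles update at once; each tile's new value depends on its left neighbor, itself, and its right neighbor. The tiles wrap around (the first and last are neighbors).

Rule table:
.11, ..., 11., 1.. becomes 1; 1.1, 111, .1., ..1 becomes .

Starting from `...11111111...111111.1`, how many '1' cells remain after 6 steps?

8

11.1......111.1....1..
11..11111.1.1..111..1.
111.1...1....1.1.11...
1.1..11..111.....1111.
...1.111.1.11111.1..1.
11...1.1...1...1..1..1
count of 1: 8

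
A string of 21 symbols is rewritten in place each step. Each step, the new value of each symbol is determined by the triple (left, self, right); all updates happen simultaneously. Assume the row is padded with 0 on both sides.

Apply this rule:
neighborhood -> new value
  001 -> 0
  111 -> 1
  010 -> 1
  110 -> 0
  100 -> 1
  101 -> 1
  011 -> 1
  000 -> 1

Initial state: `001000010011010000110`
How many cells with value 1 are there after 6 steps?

16

step 1: 101111011010111110101
step 2: 111110110111111101111
step 3: 111101101111111011110
step 4: 111011011111110111101
step 5: 110110111111101111011
step 6: 101101111111011110110
count of 1: 16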